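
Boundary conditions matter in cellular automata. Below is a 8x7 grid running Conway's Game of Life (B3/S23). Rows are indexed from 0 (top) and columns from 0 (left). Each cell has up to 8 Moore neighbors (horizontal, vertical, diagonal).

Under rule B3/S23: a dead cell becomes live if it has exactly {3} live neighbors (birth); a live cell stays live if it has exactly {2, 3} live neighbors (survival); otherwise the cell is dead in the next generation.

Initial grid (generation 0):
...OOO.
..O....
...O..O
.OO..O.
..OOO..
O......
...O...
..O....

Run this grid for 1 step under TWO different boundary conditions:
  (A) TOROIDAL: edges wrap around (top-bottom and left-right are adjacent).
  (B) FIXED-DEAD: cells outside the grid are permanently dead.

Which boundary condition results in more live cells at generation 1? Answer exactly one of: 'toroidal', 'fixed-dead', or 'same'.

Under TOROIDAL boundary, generation 1:
..OOO..
..O..O.
.O.O...
.O...O.
..OOO..
..O.O..
.......
..O....
Population = 15

Under FIXED-DEAD boundary, generation 1:
...OO..
..O..O.
.O.O...
.O...O.
..OOO..
..O.O..
.......
.......
Population = 13

Comparison: toroidal=15, fixed-dead=13 -> toroidal

Answer: toroidal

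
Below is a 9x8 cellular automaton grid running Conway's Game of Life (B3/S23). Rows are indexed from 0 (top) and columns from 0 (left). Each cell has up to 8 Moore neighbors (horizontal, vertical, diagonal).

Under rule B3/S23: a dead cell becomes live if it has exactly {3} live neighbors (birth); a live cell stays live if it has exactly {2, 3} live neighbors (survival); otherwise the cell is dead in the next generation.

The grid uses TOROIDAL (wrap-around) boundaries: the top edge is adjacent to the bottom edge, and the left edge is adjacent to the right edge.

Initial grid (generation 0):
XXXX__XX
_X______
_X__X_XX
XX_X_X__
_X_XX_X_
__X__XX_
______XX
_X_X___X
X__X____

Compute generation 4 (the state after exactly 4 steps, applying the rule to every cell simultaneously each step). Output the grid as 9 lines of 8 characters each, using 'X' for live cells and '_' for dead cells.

Simulating step by step:
Generation 0 (given above): 29 live cells
Generation 1: 29 live cells
___X___X
___X_X__
_X__XXXX
_X_X____
XX_X__XX
__XXX___
X_X__X_X
__X___XX
___XX_X_
Generation 2: 34 live cells
__XX_XX_
X_XX_X_X
X__X_XX_
_X_X____
XX_____X
____XX__
X_X_XX_X
XXX_X___
__XXXXX_
Generation 3: 22 live cells
________
X_______
X__X_XX_
_X__X_X_
XXX_X___
___XXX__
X_X___XX
X_______
______XX
Generation 4: 25 live cells
(generation 4 grid is the final answer)

Answer: _______X
_______X
XX__XXX_
____X_X_
XXX_____
____XXX_
XX_XXXXX
XX______
_______X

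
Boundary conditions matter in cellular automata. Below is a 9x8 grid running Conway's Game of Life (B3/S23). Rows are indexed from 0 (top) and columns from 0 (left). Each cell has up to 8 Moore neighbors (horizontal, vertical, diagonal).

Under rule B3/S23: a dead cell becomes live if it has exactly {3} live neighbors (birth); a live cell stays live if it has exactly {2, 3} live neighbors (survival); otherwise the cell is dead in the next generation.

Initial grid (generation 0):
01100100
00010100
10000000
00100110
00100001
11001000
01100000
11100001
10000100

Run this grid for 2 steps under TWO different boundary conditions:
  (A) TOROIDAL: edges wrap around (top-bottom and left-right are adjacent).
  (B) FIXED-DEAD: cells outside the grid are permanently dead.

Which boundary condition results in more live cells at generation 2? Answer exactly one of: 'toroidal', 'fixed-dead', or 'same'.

Answer: toroidal

Derivation:
Under TOROIDAL boundary, generation 2:
11110111
01101000
11111011
01110000
00111100
11010000
10110001
10000001
11100101
Population = 38

Under FIXED-DEAD boundary, generation 2:
01100000
01101000
01111010
00110001
01111110
00010000
01110000
01000000
01000000
Population = 25

Comparison: toroidal=38, fixed-dead=25 -> toroidal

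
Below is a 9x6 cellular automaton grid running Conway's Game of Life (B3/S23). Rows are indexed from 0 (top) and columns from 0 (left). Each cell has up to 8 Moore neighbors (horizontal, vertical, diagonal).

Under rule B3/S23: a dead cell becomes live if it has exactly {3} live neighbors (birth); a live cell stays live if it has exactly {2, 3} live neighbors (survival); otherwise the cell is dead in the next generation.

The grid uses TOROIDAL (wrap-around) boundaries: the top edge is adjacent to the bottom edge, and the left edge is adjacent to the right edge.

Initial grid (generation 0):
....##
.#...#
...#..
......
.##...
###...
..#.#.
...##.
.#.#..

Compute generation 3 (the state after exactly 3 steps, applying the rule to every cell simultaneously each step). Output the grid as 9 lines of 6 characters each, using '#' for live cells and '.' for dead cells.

Simulating step by step:
Generation 0 (given above): 16 live cells
Generation 1: 16 live cells
..#.##
#....#
......
..#...
#.#...
#.....
..#.##
....#.
..##.#
Generation 2: 14 live cells
.##...
#...##
......
.#....
......
#..#..
...###
..#...
..#..#
Generation 3: 19 live cells
(generation 3 grid is the final answer)

Answer: .####.
##...#
#....#
......
......
...#.#
..####
..#..#
..##..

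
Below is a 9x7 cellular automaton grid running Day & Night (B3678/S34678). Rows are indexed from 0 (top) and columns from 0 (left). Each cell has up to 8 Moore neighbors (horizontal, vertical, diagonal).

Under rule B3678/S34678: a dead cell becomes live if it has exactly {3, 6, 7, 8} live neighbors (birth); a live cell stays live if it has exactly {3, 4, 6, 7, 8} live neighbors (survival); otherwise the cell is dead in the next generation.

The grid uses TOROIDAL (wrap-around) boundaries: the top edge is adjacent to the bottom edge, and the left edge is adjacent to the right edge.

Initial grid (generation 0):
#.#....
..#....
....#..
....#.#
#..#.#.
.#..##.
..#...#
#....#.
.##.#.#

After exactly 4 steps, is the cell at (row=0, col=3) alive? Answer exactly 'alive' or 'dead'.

Simulating step by step:
Generation 0 (given above): 20 live cells
Generation 1: 25 live cells
..#....
.#.#...
...#.#.
...##..
.....#.
#.####.
##..#.#
#.##.#.
.#.#.##
Generation 2: 27 live cells
#####..
....#..
...#...
....##.
..#.###
#..###.
#..#...
..##.##
##.#..#
Generation 3: 28 live cells
#######
.#..#..
.....#.
....###
....###
.###.#.
.#.##..
..##..#
..#...#
Generation 4: 37 live cells
#######
.#..#..
.....##
....###
#.#..##
#.#####
###.##.
######.
...#..#

Cell (0,3) at generation 4: 1 -> alive

Answer: alive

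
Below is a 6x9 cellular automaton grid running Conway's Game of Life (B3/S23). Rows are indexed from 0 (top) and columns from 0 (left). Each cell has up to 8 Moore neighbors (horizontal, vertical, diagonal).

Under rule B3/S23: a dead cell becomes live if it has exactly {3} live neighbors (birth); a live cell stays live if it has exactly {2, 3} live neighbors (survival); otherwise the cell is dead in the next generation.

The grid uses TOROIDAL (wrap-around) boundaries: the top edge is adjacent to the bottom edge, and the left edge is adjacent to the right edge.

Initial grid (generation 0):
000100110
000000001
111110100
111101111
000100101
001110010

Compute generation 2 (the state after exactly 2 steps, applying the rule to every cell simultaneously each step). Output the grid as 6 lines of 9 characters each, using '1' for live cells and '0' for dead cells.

Answer: 001000000
111000001
100010110
000000000
000000000
001011101

Derivation:
Simulating step by step:
Generation 0 (given above): 25 live cells
Generation 1: 18 live cells
001110111
110011101
000010100
000000000
000000000
001011001
Generation 2: 14 live cells
(generation 2 grid is the final answer)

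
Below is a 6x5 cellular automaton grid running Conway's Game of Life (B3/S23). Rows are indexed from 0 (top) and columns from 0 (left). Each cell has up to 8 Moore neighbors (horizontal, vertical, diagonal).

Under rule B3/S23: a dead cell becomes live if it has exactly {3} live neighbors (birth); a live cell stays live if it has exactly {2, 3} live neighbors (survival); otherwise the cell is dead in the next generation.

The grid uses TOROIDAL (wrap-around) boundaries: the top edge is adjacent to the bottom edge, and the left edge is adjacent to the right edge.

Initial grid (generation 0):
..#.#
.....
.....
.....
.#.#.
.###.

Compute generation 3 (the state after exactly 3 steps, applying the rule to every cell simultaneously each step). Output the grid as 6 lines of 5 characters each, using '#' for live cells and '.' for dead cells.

Answer: ..##.
.....
.....
.....
#.#.#
....#

Derivation:
Simulating step by step:
Generation 0 (given above): 7 live cells
Generation 1: 7 live cells
.##..
.....
.....
.....
.#.#.
##..#
Generation 2: 7 live cells
.##..
.....
.....
.....
.##.#
...##
Generation 3: 6 live cells
(generation 3 grid is the final answer)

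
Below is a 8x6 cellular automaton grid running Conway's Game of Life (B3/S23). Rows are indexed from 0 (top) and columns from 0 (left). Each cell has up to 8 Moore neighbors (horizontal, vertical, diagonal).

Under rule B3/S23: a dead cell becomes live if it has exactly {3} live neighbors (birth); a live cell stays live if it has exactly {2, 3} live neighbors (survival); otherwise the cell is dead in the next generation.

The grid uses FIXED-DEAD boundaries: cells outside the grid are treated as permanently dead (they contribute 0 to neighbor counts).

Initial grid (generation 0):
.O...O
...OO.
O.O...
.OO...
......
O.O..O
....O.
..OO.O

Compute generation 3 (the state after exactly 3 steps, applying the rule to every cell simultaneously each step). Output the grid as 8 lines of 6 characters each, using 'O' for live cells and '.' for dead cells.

Simulating step by step:
Generation 0 (given above): 15 live cells
Generation 1: 15 live cells
....O.
.OOOO.
..O...
.OO...
..O...
......
.OO.OO
...OO.
Generation 2: 20 live cells
..O.O.
.OO.O.
......
.OOO..
.OO...
.OOO..
..O.OO
..OOOO
Generation 3: 11 live cells
(generation 3 grid is the final answer)

Answer: .OO...
.OO...
......
.O.O..
O.....
....O.
.....O
..O..O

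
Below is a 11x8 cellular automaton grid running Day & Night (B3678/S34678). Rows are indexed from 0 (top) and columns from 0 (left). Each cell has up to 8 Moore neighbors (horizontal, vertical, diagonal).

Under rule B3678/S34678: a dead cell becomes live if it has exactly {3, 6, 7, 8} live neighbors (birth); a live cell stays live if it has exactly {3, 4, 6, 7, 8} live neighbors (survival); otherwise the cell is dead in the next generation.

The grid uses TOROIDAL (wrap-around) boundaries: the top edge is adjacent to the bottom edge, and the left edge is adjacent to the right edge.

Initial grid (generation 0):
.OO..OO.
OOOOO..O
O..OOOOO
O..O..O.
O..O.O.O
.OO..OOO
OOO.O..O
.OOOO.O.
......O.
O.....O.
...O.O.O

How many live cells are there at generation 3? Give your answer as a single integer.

Simulating step by step:
Generation 0 (given above): 44 live cells
Generation 1: 39 live cells
.O...OO.
.....OO.
.....OOO
OOOOO..O
O....OO.
O.O..O..
.OOOO..O
.OOO....
.OOO....
.....OO.
OOO.OO.O
Generation 2: 35 live cells
.OO.....
....O.O.
.OOO.O.O
OO..O.O.
OO...OO.
O.O..O..
..O.O...
..OO....
.O.OO...
.....OOO
OO..O.OO
Generation 3: 41 live cells
.O.O..O.
O....O..
.OOO.O.O
...OO.O.
O.O.OOO.
...OOOOO
..O.....
.OO.....
...OOOO.
.OOO.OOO
OOO...OO
Population at generation 3: 41

Answer: 41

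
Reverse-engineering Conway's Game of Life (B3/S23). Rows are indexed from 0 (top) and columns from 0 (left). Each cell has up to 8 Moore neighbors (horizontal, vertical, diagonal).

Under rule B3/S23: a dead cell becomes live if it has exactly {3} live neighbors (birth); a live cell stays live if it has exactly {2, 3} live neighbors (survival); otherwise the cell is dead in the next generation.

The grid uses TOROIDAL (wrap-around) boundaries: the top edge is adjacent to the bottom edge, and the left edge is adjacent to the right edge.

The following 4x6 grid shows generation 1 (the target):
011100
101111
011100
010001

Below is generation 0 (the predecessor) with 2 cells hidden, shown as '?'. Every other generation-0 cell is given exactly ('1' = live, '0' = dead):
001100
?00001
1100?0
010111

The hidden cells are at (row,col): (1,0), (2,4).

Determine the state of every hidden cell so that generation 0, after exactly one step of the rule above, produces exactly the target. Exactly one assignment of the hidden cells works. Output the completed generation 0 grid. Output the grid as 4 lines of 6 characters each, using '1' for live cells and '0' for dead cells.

Hidden generation-0 cells (in order): (1,0), (2,4).
A hidden cell only influences target cells in its own 3x3 neighborhood. Try each of the 2^2 = 4 assignments, step the completed generation 0 forward once under B3/S23, and compare with the target:
  (1,0)=0 (2,4)=0 -> step gives (0,0)='1' but target has '0' -> reject
  (1,0)=0 (2,4)=1 -> step gives (0,0)='1' but target has '0' -> reject
  (1,0)=1 (2,4)=0 -> step gives (1,3)='0' but target has '1' -> reject
  (1,0)=1 (2,4)=1 -> step reproduces the target at every cell -> ACCEPT
Unique solution: (1,0)=live, (2,4)=live.
Check: live-neighbor counts of every cell in the completed generation 0:
433354
343333
533346
435443
Applying B3/S23 to generation 0 with these counts gives:
011100
101111
011100
010001
which matches the target exactly.

Answer: 001100
100001
110010
010111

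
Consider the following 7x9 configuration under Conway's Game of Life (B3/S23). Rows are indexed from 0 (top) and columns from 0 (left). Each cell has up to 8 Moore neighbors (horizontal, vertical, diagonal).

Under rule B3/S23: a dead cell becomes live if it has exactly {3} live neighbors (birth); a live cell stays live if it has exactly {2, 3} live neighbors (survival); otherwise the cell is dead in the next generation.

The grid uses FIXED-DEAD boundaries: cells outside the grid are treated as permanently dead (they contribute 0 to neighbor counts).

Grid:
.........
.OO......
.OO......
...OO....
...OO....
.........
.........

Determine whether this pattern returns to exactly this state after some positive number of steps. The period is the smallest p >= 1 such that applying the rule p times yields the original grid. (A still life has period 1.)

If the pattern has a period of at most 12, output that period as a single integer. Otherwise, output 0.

Answer: 2

Derivation:
Simulating and comparing each generation to the original:
Gen 0 (original, given above): 8 live cells
Gen 1: 6 live cells, differs from original
Gen 2: 8 live cells, MATCHES original -> period = 2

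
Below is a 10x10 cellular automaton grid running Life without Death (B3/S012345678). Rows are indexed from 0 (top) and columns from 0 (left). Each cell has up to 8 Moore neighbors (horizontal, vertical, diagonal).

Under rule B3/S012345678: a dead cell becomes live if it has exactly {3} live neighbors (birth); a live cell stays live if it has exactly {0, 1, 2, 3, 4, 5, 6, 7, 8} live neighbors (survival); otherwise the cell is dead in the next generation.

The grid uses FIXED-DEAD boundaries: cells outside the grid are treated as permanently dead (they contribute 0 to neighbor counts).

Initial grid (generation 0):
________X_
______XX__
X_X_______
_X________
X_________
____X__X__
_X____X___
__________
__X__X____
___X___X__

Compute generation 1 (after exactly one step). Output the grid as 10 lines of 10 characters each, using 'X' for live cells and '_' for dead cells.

Answer: _______XX_
______XX__
XXX_______
XX________
X_________
____X__X__
_X____X___
__________
__X__X____
___X___X__

Derivation:
Simulating step by step:
Generation 0 (given above): 15 live cells
Generation 1: 18 live cells
(generation 1 grid is the final answer)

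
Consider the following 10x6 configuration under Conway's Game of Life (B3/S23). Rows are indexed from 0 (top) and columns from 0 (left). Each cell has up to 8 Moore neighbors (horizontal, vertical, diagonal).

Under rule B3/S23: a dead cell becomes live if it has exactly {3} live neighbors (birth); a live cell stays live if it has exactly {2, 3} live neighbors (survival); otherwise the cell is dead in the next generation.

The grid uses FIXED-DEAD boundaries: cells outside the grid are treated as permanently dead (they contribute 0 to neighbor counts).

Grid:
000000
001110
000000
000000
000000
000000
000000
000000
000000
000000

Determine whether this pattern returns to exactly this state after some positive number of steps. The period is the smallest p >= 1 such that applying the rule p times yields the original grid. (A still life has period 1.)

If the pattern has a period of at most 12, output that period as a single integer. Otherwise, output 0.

Simulating and comparing each generation to the original:
Gen 0 (original, given above): 3 live cells
Gen 1: 3 live cells, differs from original
Gen 2: 3 live cells, MATCHES original -> period = 2

Answer: 2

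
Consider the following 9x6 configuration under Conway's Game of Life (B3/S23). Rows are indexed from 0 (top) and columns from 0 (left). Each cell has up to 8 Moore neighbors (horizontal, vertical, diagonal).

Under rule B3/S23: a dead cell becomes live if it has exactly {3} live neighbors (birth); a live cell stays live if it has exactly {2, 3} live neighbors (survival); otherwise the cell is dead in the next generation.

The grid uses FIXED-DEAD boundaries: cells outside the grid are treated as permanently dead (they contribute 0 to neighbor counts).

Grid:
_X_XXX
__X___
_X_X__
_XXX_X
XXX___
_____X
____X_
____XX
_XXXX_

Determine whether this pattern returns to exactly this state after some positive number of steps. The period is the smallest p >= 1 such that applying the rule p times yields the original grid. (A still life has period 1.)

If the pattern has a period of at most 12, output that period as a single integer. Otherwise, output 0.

Simulating and comparing each generation to the original:
Gen 0 (original, given above): 22 live cells
Gen 1: 20 live cells, differs from original
Gen 2: 17 live cells, differs from original
Gen 3: 17 live cells, differs from original
Gen 4: 23 live cells, differs from original
Gen 5: 14 live cells, differs from original
Gen 6: 11 live cells, differs from original
Gen 7: 11 live cells, differs from original
Gen 8: 11 live cells, differs from original
Gen 9: 12 live cells, differs from original
Gen 10: 10 live cells, differs from original
Gen 11: 10 live cells, differs from original
Gen 12: 11 live cells, differs from original
No period found within 12 steps.

Answer: 0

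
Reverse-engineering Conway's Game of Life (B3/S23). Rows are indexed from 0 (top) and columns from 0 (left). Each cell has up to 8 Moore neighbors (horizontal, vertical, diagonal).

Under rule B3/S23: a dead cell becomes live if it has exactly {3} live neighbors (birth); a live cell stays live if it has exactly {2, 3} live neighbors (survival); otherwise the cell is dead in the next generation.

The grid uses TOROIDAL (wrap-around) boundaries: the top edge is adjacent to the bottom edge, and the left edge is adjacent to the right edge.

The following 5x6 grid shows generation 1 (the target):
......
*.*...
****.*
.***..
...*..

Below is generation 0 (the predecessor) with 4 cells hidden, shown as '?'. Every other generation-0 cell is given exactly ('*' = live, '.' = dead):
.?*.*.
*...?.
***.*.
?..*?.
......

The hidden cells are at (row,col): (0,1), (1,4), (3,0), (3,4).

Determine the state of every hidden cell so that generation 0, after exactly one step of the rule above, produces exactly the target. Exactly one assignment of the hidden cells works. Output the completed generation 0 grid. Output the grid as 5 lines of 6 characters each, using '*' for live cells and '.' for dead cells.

Answer: ..*.*.
*.....
***.*.
...*..
......

Derivation:
Hidden generation-0 cells (in order): (0,1), (1,4), (3,0), (3,4).
A hidden cell only influences target cells in its own 3x3 neighborhood. Try each of the 2^4 = 16 assignments, step the completed generation 0 forward once under B3/S23, and compare with the target:
  (0,1)=. (1,4)=. (3,0)=. (3,4)=. -> step reproduces the target at every cell -> ACCEPT
  (0,1)=. (1,4)=. (3,0)=. (3,4)=* -> step gives (2,3)='.' but target has '*' -> reject
  (0,1)=. (1,4)=. (3,0)=* (3,4)=. -> step gives (2,1)='.' but target has '*' -> reject
  (0,1)=. (1,4)=. (3,0)=* (3,4)=* -> step gives (2,1)='.' but target has '*' -> reject
  (0,1)=. (1,4)=* (3,0)=. (3,4)=. -> step gives (0,3)='*' but target has '.' -> reject
  (0,1)=. (1,4)=* (3,0)=. (3,4)=* -> step gives (0,3)='*' but target has '.' -> reject
  (0,1)=. (1,4)=* (3,0)=* (3,4)=. -> step gives (0,3)='*' but target has '.' -> reject
  (0,1)=. (1,4)=* (3,0)=* (3,4)=* -> step gives (0,3)='*' but target has '.' -> reject
  (0,1)=* (1,4)=. (3,0)=. (3,4)=. -> step gives (0,1)='*' but target has '.' -> reject
  (0,1)=* (1,4)=. (3,0)=. (3,4)=* -> step gives (0,1)='*' but target has '.' -> reject
  (0,1)=* (1,4)=. (3,0)=* (3,4)=. -> step gives (0,1)='*' but target has '.' -> reject
  (0,1)=* (1,4)=. (3,0)=* (3,4)=* -> step gives (0,1)='*' but target has '.' -> reject
  (0,1)=* (1,4)=* (3,0)=. (3,4)=. -> step gives (0,1)='*' but target has '.' -> reject
  (0,1)=* (1,4)=* (3,0)=. (3,4)=* -> step gives (0,1)='*' but target has '.' -> reject
  (0,1)=* (1,4)=* (3,0)=* (3,4)=. -> step gives (0,1)='*' but target has '.' -> reject
  (0,1)=* (1,4)=* (3,0)=* (3,4)=* -> step gives (0,1)='*' but target has '.' -> reject
Unique solution: (0,1)=dead, (1,4)=dead, (3,0)=dead, (3,4)=dead.
Check: live-neighbor counts of every cell in the completed generation 0:
120202
253424
232313
233222
012321
Applying B3/S23 to generation 0 with these counts gives:
......
*.*...
****.*
.***..
...*..
which matches the target exactly.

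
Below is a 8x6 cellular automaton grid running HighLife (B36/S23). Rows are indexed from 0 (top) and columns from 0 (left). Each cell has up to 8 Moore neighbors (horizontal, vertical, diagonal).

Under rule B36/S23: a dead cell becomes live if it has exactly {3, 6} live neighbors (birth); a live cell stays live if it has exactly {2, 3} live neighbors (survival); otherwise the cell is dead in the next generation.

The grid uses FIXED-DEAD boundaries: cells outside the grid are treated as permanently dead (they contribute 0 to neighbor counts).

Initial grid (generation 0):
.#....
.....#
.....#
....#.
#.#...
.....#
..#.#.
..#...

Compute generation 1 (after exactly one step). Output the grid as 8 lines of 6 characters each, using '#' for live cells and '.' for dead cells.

Answer: ......
......
....##
......
......
.#.#..
...#..
...#..

Derivation:
Simulating step by step:
Generation 0 (given above): 10 live cells
Generation 1: 6 live cells
(generation 1 grid is the final answer)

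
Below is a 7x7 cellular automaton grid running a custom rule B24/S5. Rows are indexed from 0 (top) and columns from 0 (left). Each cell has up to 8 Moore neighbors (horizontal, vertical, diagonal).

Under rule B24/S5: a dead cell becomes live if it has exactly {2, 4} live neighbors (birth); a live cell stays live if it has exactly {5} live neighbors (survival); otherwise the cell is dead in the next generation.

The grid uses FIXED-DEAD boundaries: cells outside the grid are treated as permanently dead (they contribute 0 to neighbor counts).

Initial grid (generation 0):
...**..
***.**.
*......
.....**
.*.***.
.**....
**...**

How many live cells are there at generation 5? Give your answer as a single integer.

Simulating step by step:
Generation 0 (given above): 20 live cells
Generation 1: 16 live cells
*......
...*...
.***.*.
*****..
*.*....
*...**.
.......
Generation 2: 9 live cells
.......
*.*....
...*...
...*.*.
....*..
...*...
....**.
Generation 3: 10 live cells
.*.....
.*.*...
.*.....
..*.*..
..*..*.
....*..
...*...
Generation 4: 11 live cells
*......
..*....
*.*.*..
.....*.
.*.*...
..*..*.
....*..
Generation 5: 10 live cells
.*.....
**.....
.....*.
*......
.....**
.*.....
...*.*.
Population at generation 5: 10

Answer: 10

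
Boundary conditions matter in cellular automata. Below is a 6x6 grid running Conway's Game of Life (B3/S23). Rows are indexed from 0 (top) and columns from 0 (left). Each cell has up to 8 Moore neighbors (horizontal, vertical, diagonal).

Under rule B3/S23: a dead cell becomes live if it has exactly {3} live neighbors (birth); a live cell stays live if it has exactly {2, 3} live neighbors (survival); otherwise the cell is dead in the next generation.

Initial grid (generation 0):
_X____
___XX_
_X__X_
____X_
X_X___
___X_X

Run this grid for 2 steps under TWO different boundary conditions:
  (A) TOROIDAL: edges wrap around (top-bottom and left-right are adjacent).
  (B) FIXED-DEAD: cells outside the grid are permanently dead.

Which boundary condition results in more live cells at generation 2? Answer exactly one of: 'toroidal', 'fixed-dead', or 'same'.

Under TOROIDAL boundary, generation 2:
____X_
__X__X
X____X
__XX__
___X_X
XX___X
Population = 12

Under FIXED-DEAD boundary, generation 2:
___X__
___XXX
_____X
__XX_X
__XXX_
______
Population = 11

Comparison: toroidal=12, fixed-dead=11 -> toroidal

Answer: toroidal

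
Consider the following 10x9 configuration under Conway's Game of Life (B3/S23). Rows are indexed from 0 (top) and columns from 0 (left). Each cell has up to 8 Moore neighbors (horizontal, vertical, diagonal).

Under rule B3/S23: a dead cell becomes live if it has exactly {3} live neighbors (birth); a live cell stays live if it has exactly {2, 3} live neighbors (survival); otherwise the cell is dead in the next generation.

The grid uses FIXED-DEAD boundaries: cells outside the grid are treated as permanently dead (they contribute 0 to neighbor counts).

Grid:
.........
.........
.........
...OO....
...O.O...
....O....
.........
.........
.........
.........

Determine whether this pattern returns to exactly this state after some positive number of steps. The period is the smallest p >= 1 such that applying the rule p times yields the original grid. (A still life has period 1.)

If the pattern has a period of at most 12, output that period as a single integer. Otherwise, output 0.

Answer: 1

Derivation:
Simulating and comparing each generation to the original:
Gen 0 (original, given above): 5 live cells
Gen 1: 5 live cells, MATCHES original -> period = 1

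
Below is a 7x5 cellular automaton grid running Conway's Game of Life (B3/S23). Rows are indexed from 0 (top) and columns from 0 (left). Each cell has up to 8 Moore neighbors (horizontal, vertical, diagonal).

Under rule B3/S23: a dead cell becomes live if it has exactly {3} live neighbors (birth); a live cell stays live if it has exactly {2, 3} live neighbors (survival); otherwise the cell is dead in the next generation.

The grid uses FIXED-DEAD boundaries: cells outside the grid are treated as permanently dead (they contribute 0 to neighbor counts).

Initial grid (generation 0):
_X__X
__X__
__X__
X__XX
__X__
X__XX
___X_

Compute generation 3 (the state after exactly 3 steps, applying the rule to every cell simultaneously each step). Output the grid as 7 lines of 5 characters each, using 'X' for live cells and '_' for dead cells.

Simulating step by step:
Generation 0 (given above): 12 live cells
Generation 1: 15 live cells
_____
_XXX_
_XX__
_XXX_
_XX__
__XXX
___XX
Generation 2: 11 live cells
__X__
_X_X_
X____
X__X_
____X
_X__X
__X_X
Generation 3: 10 live cells
(generation 3 grid is the final answer)

Answer: __X__
_XX__
XXX__
_____
___XX
____X
___X_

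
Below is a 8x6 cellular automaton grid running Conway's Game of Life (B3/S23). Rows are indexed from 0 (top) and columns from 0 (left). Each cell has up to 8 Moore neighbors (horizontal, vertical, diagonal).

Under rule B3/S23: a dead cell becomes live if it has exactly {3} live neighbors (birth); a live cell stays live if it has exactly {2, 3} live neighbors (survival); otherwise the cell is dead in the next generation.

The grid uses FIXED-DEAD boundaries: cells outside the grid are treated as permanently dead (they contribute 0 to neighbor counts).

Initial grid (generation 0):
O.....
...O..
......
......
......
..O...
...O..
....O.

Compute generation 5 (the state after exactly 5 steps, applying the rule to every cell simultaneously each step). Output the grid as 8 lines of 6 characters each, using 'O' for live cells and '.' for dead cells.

Simulating step by step:
Generation 0 (given above): 5 live cells
Generation 1: 1 live cells
......
......
......
......
......
......
...O..
......
Generation 2: 0 live cells
......
......
......
......
......
......
......
......
Generation 3: 0 live cells
......
......
......
......
......
......
......
......
Generation 4: 0 live cells
......
......
......
......
......
......
......
......
Generation 5: 0 live cells
(generation 5 grid is the final answer)

Answer: ......
......
......
......
......
......
......
......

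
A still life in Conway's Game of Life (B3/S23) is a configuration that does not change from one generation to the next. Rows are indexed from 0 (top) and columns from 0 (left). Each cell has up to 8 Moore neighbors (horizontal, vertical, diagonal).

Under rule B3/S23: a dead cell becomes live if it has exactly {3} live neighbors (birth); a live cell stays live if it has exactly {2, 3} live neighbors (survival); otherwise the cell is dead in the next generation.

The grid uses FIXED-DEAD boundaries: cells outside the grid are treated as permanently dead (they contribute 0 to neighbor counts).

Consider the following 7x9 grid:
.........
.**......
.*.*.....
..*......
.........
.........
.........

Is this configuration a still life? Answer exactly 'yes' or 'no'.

Answer: yes

Derivation:
Compute generation 1 and compare to generation 0 (given above):
Generation 1:
.........
.**......
.*.*.....
..*......
.........
.........
.........
The grids are IDENTICAL -> still life.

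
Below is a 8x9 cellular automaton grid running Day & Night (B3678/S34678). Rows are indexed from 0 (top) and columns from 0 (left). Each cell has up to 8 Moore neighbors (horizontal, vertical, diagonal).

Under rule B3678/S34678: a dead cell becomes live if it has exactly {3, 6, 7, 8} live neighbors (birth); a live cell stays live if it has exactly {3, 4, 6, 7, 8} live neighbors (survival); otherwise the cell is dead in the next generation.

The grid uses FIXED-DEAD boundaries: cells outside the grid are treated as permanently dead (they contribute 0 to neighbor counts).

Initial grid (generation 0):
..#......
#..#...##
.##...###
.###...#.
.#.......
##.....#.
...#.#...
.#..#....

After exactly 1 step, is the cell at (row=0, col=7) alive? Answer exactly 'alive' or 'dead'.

Answer: dead

Derivation:
Simulating step by step:
Generation 0 (given above): 22 live cells
Generation 1: 18 live cells
.........
......###
##....#.#
##....###
.#.......
..#......
###.#....
.........

Cell (0,7) at generation 1: 0 -> dead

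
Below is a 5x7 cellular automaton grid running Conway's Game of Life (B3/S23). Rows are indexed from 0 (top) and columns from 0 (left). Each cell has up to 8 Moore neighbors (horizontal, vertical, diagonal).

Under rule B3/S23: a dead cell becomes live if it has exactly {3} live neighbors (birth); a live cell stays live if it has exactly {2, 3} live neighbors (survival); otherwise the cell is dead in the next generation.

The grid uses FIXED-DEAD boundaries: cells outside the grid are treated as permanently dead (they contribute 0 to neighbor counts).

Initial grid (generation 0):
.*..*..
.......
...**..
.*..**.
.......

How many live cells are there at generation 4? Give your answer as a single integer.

Simulating step by step:
Generation 0 (given above): 7 live cells
Generation 1: 8 live cells
.......
...**..
...***.
...***.
.......
Generation 2: 6 live cells
.......
...*.*.
..*....
...*.*.
....*..
Generation 3: 5 live cells
.......
.......
..**...
...**..
....*..
Generation 4: 7 live cells
.......
.......
..***..
..*.*..
...**..
Population at generation 4: 7

Answer: 7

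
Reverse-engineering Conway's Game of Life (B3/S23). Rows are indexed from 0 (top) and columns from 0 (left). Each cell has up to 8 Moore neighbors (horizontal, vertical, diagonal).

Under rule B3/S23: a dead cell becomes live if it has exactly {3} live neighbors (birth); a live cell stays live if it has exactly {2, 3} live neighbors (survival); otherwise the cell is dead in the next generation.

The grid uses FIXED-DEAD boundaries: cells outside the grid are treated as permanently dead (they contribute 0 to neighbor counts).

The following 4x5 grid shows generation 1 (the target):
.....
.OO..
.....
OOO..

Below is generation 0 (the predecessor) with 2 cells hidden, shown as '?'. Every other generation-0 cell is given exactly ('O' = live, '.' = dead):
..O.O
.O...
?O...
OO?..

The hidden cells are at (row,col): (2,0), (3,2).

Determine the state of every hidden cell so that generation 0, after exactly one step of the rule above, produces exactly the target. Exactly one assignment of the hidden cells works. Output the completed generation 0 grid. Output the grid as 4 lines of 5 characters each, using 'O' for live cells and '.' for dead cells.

Hidden generation-0 cells (in order): (2,0), (3,2).
A hidden cell only influences target cells in its own 3x3 neighborhood. Try each of the 2^2 = 4 assignments, step the completed generation 0 forward once under B3/S23, and compare with the target:
  (2,0)=. (3,2)=. -> step gives (2,1)='O' but target has '.' -> reject
  (2,0)=. (3,2)=O -> step reproduces the target at every cell -> ACCEPT
  (2,0)=O (3,2)=. -> step gives (1,0)='O' but target has '.' -> reject
  (2,0)=O (3,2)=O -> step gives (1,0)='O' but target has '.' -> reject
Unique solution: (2,0)=dead, (3,2)=live.
Check: live-neighbor counts of every cell in the completed generation 0:
12120
22321
44410
23210
Applying B3/S23 to generation 0 with these counts gives:
.....
.OO..
.....
OOO..
which matches the target exactly.

Answer: ..O.O
.O...
.O...
OOO..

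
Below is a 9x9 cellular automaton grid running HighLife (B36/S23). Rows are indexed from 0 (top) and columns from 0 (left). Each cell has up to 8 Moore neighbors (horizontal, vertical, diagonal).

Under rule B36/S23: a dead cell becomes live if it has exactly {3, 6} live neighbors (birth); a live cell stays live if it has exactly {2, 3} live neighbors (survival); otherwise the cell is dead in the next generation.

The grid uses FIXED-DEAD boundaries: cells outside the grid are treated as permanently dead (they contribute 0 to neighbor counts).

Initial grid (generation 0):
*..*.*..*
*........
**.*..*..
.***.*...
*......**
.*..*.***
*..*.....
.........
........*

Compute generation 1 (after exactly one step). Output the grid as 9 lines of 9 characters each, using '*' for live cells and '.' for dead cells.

Answer: .........
*.*.*....
*..**....
...**.**.
*..***..*
**....*.*
.......*.
.........
.........

Derivation:
Simulating step by step:
Generation 0 (given above): 24 live cells
Generation 1: 20 live cells
(generation 1 grid is the final answer)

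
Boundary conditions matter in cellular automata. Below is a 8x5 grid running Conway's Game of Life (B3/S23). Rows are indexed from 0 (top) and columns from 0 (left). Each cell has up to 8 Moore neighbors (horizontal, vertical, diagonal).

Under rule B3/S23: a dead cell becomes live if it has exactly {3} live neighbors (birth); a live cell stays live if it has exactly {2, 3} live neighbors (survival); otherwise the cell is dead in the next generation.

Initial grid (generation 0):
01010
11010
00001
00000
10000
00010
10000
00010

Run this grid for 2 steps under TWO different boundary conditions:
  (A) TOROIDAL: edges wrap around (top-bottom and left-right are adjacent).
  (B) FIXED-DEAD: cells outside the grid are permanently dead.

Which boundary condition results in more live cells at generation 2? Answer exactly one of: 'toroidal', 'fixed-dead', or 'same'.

Under TOROIDAL boundary, generation 2:
00010
00010
11001
00000
00000
00000
10001
01101
Population = 10

Under FIXED-DEAD boundary, generation 2:
11100
11100
00000
00000
00000
00000
00000
00000
Population = 6

Comparison: toroidal=10, fixed-dead=6 -> toroidal

Answer: toroidal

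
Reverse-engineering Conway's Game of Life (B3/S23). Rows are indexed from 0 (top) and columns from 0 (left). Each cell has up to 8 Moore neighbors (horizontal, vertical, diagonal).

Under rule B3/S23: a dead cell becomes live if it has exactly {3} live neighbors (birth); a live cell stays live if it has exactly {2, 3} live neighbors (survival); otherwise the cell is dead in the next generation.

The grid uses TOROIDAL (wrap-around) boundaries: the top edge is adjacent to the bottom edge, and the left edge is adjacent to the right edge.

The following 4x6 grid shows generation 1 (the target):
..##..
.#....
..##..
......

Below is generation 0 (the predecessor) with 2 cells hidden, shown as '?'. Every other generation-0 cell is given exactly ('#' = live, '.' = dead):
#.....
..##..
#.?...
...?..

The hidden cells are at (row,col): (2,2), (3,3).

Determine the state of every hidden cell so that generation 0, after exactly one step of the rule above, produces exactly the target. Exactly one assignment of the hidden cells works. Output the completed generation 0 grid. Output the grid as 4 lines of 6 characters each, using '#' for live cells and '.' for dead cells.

Hidden generation-0 cells (in order): (2,2), (3,3).
A hidden cell only influences target cells in its own 3x3 neighborhood. Try each of the 2^2 = 4 assignments, step the completed generation 0 forward once under B3/S23, and compare with the target:
  (2,2)=. (3,3)=. -> step gives (0,2)='.' but target has '#' -> reject
  (2,2)=. (3,3)=# -> step reproduces the target at every cell -> ACCEPT
  (2,2)=# (3,3)=. -> step gives (0,2)='.' but target has '#' -> reject
  (2,2)=# (3,3)=# -> step gives (1,1)='.' but target has '#' -> reject
Unique solution: (2,2)=dead, (3,3)=live.
Check: live-neighbor counts of every cell in the completed generation 0:
023321
231112
023321
221012
Applying B3/S23 to generation 0 with these counts gives:
..##..
.#....
..##..
......
which matches the target exactly.

Answer: #.....
..##..
#.....
...#..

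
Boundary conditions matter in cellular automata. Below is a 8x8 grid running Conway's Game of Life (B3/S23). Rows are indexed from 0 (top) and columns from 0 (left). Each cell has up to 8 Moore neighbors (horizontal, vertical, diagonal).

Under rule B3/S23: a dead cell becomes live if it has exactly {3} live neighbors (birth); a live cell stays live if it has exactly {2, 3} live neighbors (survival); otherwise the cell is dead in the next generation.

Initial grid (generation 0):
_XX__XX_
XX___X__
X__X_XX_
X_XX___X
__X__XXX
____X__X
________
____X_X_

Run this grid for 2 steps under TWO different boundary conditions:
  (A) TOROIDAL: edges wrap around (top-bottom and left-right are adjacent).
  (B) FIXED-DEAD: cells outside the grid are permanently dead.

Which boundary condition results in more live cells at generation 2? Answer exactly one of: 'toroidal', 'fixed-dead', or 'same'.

Under TOROIDAL boundary, generation 2:
XX___XX_
X_XXX___
_XXXX__X
______X_
XXX_XXX_
_____X__
_____X__
XX____X_
Population = 25

Under FIXED-DEAD boundary, generation 2:
XX______
X_X_X___
_XXXX_X_
_______X
_XX_XX_X
_____X__
______X_
________
Population = 18

Comparison: toroidal=25, fixed-dead=18 -> toroidal

Answer: toroidal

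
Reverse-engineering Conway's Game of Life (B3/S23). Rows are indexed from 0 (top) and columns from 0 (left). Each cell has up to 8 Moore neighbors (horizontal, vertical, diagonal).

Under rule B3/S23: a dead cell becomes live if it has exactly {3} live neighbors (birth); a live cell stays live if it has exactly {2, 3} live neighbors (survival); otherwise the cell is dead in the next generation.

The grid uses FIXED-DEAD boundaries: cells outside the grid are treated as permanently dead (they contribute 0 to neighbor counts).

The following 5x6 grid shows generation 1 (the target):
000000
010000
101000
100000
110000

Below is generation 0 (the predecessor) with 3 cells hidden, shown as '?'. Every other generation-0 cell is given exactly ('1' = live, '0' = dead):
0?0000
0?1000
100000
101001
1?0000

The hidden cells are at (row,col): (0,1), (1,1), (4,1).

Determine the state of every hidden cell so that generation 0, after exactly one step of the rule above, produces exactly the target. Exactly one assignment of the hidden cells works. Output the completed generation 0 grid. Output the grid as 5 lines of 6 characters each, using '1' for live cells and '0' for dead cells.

Answer: 000000
011000
100000
101001
110000

Derivation:
Hidden generation-0 cells (in order): (0,1), (1,1), (4,1).
A hidden cell only influences target cells in its own 3x3 neighborhood. Try each of the 2^3 = 8 assignments, step the completed generation 0 forward once under B3/S23, and compare with the target:
  (0,1)=0 (1,1)=0 (4,1)=0 -> step gives (1,1)='0' but target has '1' -> reject
  (0,1)=0 (1,1)=0 (4,1)=1 -> step gives (1,1)='0' but target has '1' -> reject
  (0,1)=0 (1,1)=1 (4,1)=0 -> step gives (4,0)='0' but target has '1' -> reject
  (0,1)=0 (1,1)=1 (4,1)=1 -> step reproduces the target at every cell -> ACCEPT
  (0,1)=1 (1,1)=0 (4,1)=0 -> step gives (2,0)='0' but target has '1' -> reject
  (0,1)=1 (1,1)=0 (4,1)=1 -> step gives (2,0)='0' but target has '1' -> reject
  (0,1)=1 (1,1)=1 (4,1)=0 -> step gives (0,1)='1' but target has '0' -> reject
  (0,1)=1 (1,1)=1 (4,1)=1 -> step gives (0,1)='1' but target has '0' -> reject
Unique solution: (0,1)=dead, (1,1)=live, (4,1)=live.
Check: live-neighbor counts of every cell in the completed generation 0:
122100
221100
253211
351110
232111
Applying B3/S23 to generation 0 with these counts gives:
000000
010000
101000
100000
110000
which matches the target exactly.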